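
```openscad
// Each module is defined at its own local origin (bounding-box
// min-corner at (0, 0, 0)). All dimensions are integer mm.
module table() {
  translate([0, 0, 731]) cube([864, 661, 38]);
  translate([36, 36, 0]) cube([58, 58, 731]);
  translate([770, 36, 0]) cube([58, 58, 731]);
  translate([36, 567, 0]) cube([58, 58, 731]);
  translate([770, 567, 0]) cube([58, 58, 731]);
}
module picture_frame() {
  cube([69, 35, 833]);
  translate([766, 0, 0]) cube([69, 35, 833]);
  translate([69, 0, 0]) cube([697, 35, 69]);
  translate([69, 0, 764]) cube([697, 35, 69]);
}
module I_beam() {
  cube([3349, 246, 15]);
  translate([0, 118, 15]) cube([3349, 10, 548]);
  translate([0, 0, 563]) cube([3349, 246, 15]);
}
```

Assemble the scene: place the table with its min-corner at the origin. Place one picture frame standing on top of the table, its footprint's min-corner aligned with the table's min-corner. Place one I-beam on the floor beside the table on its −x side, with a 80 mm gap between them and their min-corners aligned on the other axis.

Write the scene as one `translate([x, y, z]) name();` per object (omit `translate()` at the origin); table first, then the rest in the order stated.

table();
translate([0, 0, 769]) picture_frame();
translate([-3429, 0, 0]) I_beam();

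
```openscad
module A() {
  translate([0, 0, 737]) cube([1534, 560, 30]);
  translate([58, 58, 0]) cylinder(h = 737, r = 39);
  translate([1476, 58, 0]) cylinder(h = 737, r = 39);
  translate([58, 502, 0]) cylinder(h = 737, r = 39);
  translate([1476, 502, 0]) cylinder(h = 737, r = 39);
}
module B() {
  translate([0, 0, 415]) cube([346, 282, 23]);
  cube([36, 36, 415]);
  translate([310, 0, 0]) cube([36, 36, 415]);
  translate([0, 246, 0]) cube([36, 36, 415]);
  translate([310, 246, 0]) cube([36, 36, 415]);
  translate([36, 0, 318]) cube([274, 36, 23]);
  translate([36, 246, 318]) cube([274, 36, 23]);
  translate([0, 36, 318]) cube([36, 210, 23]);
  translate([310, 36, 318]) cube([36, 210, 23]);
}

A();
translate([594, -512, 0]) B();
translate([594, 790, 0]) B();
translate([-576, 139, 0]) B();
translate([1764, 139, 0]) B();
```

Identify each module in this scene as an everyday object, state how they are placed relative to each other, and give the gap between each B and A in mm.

A is a table. B is a stool. Four stools sit around the table at the −y, +y, −x, +x sides. The gap between each stool and the table is 230 mm.

Each stool's nearest face is 230 mm from the table's bounding box.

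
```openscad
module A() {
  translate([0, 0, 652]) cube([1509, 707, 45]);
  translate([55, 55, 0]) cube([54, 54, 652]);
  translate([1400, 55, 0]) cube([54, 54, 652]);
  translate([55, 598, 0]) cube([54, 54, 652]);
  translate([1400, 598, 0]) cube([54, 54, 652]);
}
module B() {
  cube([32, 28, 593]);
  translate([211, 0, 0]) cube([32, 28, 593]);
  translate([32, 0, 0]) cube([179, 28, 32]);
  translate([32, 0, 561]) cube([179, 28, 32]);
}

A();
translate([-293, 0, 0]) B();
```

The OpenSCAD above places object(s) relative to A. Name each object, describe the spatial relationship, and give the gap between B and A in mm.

A is a table. B is a picture frame. The picture frame is on the floor beside the table on its −x side. The gap between the picture frame and the table is 50 mm.

The picture frame's nearest face is 50 mm from the table's −x face.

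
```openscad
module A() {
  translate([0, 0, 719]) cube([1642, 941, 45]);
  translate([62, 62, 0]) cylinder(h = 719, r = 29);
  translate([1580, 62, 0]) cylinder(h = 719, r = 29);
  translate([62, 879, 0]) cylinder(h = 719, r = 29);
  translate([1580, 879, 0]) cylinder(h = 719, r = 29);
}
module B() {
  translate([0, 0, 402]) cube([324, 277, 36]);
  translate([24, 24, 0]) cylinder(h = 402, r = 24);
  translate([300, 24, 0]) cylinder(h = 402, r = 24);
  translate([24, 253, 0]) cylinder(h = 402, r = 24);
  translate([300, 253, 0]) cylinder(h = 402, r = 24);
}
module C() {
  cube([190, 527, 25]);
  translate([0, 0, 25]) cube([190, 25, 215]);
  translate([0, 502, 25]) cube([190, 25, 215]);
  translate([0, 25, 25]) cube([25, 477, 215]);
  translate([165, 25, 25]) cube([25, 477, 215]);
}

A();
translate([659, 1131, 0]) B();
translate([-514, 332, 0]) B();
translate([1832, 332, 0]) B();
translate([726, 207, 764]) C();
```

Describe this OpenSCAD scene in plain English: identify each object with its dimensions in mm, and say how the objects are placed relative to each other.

A is a table: top 1642 mm (x) × 941 mm (y), 45 mm thick, upper face at z = 764 mm, on four round legs of 58 mm diameter, each leg's bounding box inset 33 mm from the nearest pair of top edges, running from z = 0 to the bottom of the top.

B is a four-legged stool. The seat is 324×277 mm, 36 mm thick, top at z = 438 mm. It stands on four round legs, each 48 mm in diameter, from z = 0 to the seat underside, each leg's axis is inset half a diameter from the nearest pair of seat edges (so the leg's bounding box is flush with the corner).

C is an open storage box with external size 190×527×240 mm and wall thickness 25 mm (the base is also 25 mm thick). The base covers the whole footprint; the four walls stand on the base, with the y-facing walls full-width and the x-facing walls fitting between their inner faces.

Three stools sit around the table at the +y, −x, +x sides. The open box is on top of the table, centred.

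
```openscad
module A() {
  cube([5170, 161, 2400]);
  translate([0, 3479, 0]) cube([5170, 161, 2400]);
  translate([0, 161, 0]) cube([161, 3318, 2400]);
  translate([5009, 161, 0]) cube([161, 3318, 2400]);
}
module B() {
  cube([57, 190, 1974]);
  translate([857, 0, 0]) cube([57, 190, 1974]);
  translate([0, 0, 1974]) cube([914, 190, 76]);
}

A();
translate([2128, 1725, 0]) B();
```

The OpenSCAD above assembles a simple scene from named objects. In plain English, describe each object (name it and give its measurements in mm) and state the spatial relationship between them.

A is a box-shaped house frame (walls only): outside footprint 5170×3640 mm, wall height 2400 mm, wall thickness 161 mm. The two y-facing walls run the full x-width; the two x-facing walls fit between the inner faces of the y-facing walls.

B is a rectangular door frame: two vertical jambs of 57×190 mm section, 1974 mm tall, with a clear opening 800 mm wide between their inner faces. A header 76 mm tall and 190 mm deep lies on top of the jambs and spans the full outside width.

The door frame sits inside the house frame, centred.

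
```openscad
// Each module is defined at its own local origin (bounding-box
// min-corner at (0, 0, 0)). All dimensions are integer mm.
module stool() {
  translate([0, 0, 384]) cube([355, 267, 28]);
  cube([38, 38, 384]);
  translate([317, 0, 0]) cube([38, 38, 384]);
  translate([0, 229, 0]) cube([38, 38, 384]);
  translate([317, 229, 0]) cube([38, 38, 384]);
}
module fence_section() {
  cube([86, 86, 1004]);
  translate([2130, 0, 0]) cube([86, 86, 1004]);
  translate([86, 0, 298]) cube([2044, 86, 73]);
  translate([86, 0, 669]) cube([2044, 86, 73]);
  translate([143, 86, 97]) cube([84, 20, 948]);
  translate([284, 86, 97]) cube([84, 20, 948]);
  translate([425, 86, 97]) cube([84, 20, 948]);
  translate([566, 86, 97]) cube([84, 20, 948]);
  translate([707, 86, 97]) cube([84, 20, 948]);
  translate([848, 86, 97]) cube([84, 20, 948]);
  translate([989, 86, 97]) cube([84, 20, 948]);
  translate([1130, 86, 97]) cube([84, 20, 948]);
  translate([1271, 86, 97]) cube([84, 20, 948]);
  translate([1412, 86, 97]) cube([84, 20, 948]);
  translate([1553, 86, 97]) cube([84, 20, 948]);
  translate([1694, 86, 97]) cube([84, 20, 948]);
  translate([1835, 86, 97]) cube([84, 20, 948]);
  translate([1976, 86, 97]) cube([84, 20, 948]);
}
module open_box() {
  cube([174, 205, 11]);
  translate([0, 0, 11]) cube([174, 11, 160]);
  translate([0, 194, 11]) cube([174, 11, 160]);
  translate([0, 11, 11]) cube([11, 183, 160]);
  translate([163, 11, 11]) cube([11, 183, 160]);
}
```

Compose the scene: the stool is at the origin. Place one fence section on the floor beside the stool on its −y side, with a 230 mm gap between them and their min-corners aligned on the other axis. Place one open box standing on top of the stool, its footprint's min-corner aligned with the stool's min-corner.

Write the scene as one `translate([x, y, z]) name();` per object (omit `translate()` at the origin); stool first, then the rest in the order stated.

stool();
translate([0, -336, 0]) fence_section();
translate([0, 0, 412]) open_box();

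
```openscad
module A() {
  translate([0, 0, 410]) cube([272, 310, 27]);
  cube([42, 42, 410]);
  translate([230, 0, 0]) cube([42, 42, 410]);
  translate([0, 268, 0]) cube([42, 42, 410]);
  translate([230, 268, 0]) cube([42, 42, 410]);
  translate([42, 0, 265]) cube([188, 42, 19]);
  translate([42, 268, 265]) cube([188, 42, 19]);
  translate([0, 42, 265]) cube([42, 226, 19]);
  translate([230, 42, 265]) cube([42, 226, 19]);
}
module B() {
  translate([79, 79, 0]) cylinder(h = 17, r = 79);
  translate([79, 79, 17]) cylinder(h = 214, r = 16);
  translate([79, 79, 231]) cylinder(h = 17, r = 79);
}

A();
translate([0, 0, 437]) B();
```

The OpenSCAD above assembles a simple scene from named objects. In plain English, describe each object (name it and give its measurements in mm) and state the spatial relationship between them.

A is a four-legged stool. The seat is 272×310 mm, 27 mm thick, top at z = 437 mm. It stands on four square legs, each 42×42 mm in cross-section, from z = 0 to the seat underside, each flush with a corner of the seat. Four stretchers, 42 mm wide and 19 mm tall, connect adjacent legs with their undersides at z = 265 mm, each running between the inner faces of the legs it joins and aligned with the legs' outer faces on the other axis.

B is a spool: two coaxial disc flanges of radius 79 mm and thickness 17 mm, joined by a core cylinder of radius 16 mm and height 214 mm. The lower flange rests on z = 0 and the three cylinders share a vertical axis.

The spool is on top of the stool.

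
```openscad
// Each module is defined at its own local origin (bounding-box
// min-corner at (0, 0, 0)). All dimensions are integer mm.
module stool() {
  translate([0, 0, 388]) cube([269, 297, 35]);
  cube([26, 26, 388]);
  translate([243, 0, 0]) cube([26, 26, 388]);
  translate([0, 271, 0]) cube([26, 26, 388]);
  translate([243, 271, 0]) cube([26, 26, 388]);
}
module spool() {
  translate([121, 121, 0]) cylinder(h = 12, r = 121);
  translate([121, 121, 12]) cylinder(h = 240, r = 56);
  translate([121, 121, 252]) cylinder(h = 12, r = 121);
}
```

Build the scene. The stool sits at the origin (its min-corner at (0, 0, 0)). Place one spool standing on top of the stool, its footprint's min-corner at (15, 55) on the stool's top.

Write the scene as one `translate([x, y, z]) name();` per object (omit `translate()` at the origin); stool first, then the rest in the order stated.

stool();
translate([15, 55, 423]) spool();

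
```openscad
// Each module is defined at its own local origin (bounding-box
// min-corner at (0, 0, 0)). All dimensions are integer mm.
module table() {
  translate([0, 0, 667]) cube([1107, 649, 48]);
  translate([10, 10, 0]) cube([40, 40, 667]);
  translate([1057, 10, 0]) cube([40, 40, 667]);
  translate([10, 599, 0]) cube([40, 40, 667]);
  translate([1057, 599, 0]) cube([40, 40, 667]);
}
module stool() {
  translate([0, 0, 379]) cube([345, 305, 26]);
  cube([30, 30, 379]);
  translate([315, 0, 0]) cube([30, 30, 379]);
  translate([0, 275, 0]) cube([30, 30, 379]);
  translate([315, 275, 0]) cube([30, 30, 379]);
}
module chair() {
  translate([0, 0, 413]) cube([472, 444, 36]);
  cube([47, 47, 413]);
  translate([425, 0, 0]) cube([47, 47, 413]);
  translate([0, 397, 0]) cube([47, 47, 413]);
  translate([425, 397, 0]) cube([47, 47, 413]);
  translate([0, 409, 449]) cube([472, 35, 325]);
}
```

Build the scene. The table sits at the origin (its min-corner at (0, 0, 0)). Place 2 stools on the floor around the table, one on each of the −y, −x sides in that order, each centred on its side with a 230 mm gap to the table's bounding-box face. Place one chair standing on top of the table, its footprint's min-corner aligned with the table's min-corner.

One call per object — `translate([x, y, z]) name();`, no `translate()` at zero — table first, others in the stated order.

table();
translate([381, -535, 0]) stool();
translate([-575, 172, 0]) stool();
translate([0, 0, 715]) chair();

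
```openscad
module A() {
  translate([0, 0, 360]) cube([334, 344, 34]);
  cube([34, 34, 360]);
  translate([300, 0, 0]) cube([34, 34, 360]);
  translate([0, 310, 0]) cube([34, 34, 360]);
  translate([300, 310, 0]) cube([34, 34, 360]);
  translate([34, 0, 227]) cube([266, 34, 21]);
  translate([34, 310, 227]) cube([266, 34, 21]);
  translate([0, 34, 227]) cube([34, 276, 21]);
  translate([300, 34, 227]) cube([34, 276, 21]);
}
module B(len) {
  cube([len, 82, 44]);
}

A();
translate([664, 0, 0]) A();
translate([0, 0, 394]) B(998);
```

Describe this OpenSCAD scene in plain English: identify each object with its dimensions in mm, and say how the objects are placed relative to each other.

A is a four-legged stool. The seat is a 334×344×34 mm slab whose top surface is at z = 394 mm; four square legs, each 34×34 mm in cross-section, run from the floor (z = 0) to the underside of the seat, each flush with a corner of the seat. Four stretchers, 34 mm wide and 21 mm tall, connect adjacent legs with their undersides at z = 227 mm, each running between the inner faces of the legs it joins and aligned with the legs' outer faces on the other axis.

B is a rectangular beam 998 mm long (x), 82 mm deep (y), 44 mm thick (z).

The beam spans the tops of two stools placed 330 mm apart, resting at z = 394 mm.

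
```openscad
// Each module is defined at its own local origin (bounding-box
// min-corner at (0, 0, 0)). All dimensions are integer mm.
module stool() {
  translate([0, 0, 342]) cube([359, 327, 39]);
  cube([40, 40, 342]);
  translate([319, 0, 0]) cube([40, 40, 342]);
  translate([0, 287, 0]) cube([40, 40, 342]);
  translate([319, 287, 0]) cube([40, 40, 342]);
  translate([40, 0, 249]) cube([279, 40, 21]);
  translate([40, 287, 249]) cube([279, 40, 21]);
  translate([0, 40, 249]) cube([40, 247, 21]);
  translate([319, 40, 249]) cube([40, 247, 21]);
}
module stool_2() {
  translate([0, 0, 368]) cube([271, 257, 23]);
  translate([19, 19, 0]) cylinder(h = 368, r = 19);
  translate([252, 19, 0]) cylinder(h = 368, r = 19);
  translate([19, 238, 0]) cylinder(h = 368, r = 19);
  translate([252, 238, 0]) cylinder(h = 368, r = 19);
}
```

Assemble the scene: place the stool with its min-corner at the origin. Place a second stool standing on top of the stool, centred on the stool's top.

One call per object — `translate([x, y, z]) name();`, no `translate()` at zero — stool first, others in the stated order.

stool();
translate([44, 35, 381]) stool_2();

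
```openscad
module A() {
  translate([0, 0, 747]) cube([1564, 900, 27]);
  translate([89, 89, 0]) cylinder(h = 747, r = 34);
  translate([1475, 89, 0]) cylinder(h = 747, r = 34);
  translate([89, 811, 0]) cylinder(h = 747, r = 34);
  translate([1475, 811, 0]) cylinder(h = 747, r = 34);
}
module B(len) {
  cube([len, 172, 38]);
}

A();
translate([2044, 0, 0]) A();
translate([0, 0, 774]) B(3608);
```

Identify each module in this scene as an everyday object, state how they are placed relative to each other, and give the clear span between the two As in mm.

A is a table. B is a beam. A beam spans the tops of two tables. The clear span between the two tables is 480 mm.

Second table starts at x = 2044; first ends at x = 1564; clear span = 2044 − 1564 = 480 mm.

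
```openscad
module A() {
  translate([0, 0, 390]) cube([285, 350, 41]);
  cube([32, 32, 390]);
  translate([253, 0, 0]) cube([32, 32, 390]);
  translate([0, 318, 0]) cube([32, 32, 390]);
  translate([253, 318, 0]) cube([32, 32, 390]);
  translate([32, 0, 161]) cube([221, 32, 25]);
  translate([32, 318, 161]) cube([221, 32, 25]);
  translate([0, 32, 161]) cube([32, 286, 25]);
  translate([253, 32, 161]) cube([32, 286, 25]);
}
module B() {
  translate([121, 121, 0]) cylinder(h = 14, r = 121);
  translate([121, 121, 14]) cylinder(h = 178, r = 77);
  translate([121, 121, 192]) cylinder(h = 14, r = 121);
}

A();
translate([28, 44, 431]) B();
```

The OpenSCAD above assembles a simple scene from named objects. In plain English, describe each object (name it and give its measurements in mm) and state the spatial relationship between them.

A is a simple wooden stool: a rectangular seat 285 mm (x) by 350 mm (y), 41 mm thick, top face at z = 431 mm, on four square legs, each 32×32 mm in cross-section. The legs rest on z = 0, each flush with a corner of the seat. Four stretchers, 32 mm wide and 25 mm tall, connect adjacent legs with their undersides at z = 161 mm, each running between the inner faces of the legs it joins and aligned with the legs' outer faces on the other axis.

B is a spool: two coaxial disc flanges of radius 121 mm and thickness 14 mm, joined by a core cylinder of radius 77 mm and height 178 mm. The lower flange rests on z = 0 and the three cylinders share a vertical axis.

The spool is on top of the stool.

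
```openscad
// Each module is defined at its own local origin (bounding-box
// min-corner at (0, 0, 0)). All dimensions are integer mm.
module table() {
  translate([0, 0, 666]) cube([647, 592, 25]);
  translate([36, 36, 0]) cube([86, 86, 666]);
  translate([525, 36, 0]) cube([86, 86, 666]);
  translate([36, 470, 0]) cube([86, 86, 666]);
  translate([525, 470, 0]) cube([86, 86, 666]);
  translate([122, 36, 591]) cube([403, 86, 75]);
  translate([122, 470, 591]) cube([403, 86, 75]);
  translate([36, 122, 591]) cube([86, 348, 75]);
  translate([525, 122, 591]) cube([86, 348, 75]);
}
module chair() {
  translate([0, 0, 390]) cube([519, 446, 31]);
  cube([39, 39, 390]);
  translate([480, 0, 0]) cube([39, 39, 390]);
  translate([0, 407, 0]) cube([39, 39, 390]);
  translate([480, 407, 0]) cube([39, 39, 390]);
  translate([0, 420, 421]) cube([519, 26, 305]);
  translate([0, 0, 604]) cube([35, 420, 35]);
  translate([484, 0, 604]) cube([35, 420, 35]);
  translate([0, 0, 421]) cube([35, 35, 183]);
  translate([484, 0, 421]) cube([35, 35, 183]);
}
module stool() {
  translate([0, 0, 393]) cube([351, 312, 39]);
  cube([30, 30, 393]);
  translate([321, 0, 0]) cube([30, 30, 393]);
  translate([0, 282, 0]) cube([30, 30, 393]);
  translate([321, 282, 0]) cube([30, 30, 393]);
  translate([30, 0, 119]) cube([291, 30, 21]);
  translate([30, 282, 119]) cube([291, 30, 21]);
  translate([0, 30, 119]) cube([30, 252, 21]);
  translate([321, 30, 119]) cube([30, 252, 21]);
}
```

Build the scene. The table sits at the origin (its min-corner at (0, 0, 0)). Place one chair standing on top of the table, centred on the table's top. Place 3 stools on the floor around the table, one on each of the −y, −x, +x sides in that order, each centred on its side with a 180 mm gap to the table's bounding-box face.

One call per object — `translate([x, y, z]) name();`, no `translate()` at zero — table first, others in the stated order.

table();
translate([64, 73, 691]) chair();
translate([148, -492, 0]) stool();
translate([-531, 140, 0]) stool();
translate([827, 140, 0]) stool();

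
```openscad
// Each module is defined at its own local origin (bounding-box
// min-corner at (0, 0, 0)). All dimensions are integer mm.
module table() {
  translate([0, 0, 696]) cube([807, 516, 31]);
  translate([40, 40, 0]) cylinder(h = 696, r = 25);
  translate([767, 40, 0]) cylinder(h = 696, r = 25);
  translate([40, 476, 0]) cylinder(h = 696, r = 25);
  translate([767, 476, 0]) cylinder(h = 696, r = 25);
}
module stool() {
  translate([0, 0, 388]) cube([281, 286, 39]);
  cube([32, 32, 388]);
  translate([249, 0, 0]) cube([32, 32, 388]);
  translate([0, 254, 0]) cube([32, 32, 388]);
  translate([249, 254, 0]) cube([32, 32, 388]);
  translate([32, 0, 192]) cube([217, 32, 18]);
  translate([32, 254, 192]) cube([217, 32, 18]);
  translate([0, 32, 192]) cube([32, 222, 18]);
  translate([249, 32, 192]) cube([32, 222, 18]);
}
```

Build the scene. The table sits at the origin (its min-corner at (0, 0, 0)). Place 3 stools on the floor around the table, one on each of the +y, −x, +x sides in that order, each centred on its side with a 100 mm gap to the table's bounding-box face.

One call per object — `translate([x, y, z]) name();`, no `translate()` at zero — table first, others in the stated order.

table();
translate([263, 616, 0]) stool();
translate([-381, 115, 0]) stool();
translate([907, 115, 0]) stool();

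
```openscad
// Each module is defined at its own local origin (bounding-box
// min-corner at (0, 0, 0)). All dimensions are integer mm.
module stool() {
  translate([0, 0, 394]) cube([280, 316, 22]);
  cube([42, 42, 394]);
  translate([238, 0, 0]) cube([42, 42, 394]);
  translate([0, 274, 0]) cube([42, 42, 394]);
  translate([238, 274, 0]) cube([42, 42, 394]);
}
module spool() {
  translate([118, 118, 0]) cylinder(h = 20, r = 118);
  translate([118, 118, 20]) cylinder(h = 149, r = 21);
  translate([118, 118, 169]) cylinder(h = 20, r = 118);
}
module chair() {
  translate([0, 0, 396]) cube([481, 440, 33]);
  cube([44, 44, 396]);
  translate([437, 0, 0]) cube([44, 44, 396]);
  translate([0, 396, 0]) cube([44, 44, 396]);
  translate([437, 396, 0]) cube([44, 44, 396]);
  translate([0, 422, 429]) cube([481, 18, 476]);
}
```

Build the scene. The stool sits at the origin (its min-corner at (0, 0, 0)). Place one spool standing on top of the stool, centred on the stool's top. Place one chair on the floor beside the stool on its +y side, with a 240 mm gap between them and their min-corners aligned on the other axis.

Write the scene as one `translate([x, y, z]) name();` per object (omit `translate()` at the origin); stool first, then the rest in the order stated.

stool();
translate([22, 40, 416]) spool();
translate([0, 556, 0]) chair();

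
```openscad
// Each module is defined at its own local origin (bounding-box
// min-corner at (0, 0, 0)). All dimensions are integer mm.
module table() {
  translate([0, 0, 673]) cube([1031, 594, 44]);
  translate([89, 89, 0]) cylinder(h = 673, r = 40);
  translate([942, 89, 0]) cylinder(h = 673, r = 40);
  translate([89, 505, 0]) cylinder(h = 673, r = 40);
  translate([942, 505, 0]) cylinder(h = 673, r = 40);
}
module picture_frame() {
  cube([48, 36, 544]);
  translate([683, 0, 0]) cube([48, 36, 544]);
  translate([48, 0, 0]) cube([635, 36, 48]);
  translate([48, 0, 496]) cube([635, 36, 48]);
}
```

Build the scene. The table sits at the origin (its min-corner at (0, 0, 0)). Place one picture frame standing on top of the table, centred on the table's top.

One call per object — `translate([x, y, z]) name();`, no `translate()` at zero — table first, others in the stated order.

table();
translate([150, 279, 717]) picture_frame();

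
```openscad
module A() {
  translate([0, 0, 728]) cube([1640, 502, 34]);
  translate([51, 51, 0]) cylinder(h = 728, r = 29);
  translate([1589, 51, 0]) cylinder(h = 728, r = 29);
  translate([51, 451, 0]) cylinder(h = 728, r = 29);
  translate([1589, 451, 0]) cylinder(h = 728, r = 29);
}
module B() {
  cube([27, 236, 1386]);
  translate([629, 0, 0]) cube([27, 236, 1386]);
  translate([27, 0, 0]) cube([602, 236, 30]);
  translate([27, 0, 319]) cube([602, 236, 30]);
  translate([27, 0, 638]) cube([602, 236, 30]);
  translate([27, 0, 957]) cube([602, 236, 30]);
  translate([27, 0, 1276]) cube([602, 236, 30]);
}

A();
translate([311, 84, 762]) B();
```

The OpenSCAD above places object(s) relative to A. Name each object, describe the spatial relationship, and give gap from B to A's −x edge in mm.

A is a table. B is a bookshelf. The bookshelf is on top of the table. The gap from the bookshelf to the table's −x edge is 311 mm.

The bookshelf's min-x is at 311; the table's min-x is 0; gap = 311 mm.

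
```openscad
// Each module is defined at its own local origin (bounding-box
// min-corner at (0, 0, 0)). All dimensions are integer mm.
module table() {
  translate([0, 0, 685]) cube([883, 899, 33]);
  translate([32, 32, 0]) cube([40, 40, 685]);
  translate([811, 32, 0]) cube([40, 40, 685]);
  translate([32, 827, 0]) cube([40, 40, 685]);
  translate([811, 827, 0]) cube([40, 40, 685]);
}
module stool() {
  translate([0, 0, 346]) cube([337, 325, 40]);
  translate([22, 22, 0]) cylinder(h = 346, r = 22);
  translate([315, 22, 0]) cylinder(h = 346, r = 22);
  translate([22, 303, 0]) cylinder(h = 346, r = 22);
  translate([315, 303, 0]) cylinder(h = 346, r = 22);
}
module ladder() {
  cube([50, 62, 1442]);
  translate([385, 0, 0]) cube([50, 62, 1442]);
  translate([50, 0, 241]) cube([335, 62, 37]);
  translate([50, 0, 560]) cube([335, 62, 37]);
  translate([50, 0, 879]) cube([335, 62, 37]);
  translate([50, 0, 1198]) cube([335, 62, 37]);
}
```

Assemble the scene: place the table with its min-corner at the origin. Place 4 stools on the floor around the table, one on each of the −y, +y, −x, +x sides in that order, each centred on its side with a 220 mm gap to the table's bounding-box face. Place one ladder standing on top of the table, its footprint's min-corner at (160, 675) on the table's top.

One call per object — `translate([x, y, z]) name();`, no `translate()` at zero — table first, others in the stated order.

table();
translate([273, -545, 0]) stool();
translate([273, 1119, 0]) stool();
translate([-557, 287, 0]) stool();
translate([1103, 287, 0]) stool();
translate([160, 675, 718]) ladder();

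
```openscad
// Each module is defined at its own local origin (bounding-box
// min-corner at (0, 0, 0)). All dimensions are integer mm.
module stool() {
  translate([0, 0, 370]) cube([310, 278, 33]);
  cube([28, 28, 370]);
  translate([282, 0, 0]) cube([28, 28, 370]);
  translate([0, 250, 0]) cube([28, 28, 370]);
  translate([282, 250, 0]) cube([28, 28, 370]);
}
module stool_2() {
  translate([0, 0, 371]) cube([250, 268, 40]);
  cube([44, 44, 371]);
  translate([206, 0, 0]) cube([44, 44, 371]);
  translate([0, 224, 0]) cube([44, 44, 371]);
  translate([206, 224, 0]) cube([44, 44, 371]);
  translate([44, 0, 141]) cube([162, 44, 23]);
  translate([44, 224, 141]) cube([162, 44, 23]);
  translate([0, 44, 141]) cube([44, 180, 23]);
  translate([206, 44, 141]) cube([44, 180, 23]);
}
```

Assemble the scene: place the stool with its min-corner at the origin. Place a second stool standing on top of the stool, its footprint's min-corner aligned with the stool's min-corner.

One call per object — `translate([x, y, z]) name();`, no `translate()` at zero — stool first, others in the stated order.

stool();
translate([0, 0, 403]) stool_2();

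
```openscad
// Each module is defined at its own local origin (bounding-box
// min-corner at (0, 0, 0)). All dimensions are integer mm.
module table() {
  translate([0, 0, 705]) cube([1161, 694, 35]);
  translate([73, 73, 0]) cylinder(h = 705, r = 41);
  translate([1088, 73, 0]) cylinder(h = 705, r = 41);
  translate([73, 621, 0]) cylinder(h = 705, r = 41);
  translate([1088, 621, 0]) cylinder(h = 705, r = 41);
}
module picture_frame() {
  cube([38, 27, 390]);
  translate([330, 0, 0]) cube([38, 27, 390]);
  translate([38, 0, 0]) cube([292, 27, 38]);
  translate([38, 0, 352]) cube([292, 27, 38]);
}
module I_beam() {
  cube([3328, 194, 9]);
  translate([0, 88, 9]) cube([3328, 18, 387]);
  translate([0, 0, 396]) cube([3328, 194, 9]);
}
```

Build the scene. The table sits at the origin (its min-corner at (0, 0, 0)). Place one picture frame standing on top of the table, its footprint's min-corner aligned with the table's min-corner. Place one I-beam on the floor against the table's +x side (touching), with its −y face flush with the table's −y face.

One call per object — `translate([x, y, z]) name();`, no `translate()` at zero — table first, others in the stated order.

table();
translate([0, 0, 740]) picture_frame();
translate([1161, 0, 0]) I_beam();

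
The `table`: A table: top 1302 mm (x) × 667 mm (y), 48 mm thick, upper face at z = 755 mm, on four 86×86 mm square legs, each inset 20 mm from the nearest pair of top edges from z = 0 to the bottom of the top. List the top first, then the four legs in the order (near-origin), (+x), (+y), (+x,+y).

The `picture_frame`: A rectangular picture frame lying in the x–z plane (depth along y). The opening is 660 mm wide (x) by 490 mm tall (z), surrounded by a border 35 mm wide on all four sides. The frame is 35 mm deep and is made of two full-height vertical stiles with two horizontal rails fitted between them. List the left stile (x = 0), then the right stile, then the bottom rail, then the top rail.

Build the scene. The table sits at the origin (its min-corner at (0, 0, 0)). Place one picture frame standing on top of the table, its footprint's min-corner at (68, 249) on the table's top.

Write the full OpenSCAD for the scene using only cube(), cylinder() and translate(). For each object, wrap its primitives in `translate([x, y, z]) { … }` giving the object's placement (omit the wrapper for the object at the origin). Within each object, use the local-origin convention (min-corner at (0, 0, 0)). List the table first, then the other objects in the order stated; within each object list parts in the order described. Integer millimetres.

translate([0, 0, 707]) cube([1302, 667, 48]);
translate([20, 20, 0]) cube([86, 86, 707]);
translate([1196, 20, 0]) cube([86, 86, 707]);
translate([20, 561, 0]) cube([86, 86, 707]);
translate([1196, 561, 0]) cube([86, 86, 707]);
translate([68, 249, 755]) {
  cube([35, 35, 560]);
  translate([695, 0, 0]) cube([35, 35, 560]);
  translate([35, 0, 0]) cube([660, 35, 35]);
  translate([35, 0, 525]) cube([660, 35, 35]);
}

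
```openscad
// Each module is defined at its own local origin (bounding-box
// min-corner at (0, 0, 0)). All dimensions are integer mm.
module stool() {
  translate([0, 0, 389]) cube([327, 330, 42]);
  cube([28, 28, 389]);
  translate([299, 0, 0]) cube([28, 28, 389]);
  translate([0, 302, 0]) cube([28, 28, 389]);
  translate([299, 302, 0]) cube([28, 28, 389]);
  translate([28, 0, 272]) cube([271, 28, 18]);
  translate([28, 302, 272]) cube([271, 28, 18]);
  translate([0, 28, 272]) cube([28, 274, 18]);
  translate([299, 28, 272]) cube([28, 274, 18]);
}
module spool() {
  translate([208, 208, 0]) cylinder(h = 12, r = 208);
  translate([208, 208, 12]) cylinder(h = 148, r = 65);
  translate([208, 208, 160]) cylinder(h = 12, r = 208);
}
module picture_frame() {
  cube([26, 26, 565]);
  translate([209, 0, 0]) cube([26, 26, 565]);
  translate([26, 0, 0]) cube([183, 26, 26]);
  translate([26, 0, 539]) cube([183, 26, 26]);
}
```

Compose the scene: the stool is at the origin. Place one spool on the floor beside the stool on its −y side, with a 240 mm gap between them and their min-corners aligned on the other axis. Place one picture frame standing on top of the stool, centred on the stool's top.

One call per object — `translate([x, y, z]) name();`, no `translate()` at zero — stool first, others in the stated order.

stool();
translate([0, -656, 0]) spool();
translate([46, 152, 431]) picture_frame();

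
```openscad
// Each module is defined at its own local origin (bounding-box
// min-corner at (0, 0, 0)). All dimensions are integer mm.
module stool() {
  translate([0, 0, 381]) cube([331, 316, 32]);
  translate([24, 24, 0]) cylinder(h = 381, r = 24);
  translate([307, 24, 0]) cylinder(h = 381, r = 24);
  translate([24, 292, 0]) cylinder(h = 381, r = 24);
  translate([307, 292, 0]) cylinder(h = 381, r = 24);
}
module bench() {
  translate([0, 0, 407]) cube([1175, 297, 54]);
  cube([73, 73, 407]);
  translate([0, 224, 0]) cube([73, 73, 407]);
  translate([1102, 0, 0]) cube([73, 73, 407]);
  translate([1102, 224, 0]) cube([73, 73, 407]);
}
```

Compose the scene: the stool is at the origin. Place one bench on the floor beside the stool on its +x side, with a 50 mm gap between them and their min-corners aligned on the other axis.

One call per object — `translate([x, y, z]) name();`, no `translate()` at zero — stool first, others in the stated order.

stool();
translate([381, 0, 0]) bench();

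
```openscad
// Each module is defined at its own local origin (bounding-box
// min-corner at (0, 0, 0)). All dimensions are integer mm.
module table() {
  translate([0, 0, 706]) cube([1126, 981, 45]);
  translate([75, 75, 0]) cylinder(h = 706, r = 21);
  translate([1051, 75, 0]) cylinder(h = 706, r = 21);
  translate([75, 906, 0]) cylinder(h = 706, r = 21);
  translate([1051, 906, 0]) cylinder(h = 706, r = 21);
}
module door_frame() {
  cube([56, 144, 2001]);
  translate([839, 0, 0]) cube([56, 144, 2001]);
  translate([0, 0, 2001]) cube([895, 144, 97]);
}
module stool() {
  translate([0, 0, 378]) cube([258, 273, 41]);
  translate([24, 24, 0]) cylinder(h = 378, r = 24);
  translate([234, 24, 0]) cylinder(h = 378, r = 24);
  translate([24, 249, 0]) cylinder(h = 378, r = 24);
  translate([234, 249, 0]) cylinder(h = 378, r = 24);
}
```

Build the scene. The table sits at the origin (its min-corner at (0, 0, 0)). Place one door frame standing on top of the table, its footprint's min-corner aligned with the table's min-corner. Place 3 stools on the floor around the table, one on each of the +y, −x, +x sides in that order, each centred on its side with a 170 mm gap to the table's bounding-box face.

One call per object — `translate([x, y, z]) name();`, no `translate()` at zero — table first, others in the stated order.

table();
translate([0, 0, 751]) door_frame();
translate([434, 1151, 0]) stool();
translate([-428, 354, 0]) stool();
translate([1296, 354, 0]) stool();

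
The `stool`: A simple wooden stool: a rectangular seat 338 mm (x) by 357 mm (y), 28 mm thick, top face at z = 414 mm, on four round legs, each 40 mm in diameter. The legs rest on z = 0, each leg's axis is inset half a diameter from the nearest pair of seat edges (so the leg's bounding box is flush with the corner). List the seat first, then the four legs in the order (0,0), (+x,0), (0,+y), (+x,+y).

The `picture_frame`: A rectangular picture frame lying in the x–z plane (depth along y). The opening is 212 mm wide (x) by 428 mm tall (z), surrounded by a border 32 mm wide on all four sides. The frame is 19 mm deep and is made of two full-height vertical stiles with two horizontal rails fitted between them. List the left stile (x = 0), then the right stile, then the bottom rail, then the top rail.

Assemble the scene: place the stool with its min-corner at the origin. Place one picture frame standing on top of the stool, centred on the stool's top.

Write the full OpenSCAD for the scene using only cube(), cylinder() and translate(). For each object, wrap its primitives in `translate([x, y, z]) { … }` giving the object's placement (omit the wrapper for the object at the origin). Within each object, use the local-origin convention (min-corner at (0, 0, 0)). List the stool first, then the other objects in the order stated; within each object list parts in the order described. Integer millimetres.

translate([0, 0, 386]) cube([338, 357, 28]);
translate([20, 20, 0]) cylinder(h = 386, r = 20);
translate([318, 20, 0]) cylinder(h = 386, r = 20);
translate([20, 337, 0]) cylinder(h = 386, r = 20);
translate([318, 337, 0]) cylinder(h = 386, r = 20);
translate([31, 169, 414]) {
  cube([32, 19, 492]);
  translate([244, 0, 0]) cube([32, 19, 492]);
  translate([32, 0, 0]) cube([212, 19, 32]);
  translate([32, 0, 460]) cube([212, 19, 32]);
}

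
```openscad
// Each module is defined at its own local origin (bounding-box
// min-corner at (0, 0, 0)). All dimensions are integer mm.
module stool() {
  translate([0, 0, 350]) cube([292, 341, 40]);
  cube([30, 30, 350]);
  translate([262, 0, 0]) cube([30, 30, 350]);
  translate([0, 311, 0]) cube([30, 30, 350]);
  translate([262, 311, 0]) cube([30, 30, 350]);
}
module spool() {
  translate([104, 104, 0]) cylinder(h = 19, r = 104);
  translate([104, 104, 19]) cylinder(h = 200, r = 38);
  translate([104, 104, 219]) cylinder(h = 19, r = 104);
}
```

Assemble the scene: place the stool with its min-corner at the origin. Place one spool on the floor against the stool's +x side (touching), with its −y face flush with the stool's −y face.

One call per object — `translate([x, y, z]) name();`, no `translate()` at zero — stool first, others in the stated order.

stool();
translate([292, 0, 0]) spool();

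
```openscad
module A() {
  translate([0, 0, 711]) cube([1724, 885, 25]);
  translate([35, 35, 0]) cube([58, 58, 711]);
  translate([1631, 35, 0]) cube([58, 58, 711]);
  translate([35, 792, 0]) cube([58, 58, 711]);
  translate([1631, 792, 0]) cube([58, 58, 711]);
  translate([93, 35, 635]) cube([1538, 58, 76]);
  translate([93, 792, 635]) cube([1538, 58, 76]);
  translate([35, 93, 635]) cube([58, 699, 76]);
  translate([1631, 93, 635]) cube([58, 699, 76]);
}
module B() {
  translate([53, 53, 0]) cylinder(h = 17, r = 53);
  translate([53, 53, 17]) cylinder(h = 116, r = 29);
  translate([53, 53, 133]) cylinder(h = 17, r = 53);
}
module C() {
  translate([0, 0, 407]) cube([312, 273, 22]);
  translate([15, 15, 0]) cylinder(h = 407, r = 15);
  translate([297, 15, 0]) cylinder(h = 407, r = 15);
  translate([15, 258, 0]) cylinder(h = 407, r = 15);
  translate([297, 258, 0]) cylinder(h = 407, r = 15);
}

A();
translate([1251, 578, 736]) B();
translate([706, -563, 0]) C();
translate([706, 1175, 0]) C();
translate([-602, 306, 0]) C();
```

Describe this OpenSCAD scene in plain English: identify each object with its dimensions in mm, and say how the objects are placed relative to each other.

A is a table: top 1724 mm (x) × 885 mm (y), 25 mm thick, upper face at z = 736 mm, on four 58×58 mm square legs, each inset 35 mm from the nearest pair of top edges, running from z = 0 to the bottom of the top. Four apron rails, 58 mm thick and 76 mm tall, run between adjacent legs with their top edges flush with the underside of the top and their outer faces flush with the legs' outer faces.

B is a spool: two coaxial disc flanges of radius 53 mm and thickness 17 mm, joined by a core cylinder of radius 29 mm and height 116 mm. The lower flange rests on z = 0 and the three cylinders share a vertical axis.

C is a four-legged stool. The seat is a 312×273×22 mm slab whose top surface is at z = 429 mm; four round legs, each 30 mm in diameter, run from the floor (z = 0) to the underside of the seat, each leg's axis is inset half a diameter from the nearest pair of seat edges (so the leg's bounding box is flush with the corner).

The spool is on top of the table. Three stools sit around the table at the −y, +y, −x sides.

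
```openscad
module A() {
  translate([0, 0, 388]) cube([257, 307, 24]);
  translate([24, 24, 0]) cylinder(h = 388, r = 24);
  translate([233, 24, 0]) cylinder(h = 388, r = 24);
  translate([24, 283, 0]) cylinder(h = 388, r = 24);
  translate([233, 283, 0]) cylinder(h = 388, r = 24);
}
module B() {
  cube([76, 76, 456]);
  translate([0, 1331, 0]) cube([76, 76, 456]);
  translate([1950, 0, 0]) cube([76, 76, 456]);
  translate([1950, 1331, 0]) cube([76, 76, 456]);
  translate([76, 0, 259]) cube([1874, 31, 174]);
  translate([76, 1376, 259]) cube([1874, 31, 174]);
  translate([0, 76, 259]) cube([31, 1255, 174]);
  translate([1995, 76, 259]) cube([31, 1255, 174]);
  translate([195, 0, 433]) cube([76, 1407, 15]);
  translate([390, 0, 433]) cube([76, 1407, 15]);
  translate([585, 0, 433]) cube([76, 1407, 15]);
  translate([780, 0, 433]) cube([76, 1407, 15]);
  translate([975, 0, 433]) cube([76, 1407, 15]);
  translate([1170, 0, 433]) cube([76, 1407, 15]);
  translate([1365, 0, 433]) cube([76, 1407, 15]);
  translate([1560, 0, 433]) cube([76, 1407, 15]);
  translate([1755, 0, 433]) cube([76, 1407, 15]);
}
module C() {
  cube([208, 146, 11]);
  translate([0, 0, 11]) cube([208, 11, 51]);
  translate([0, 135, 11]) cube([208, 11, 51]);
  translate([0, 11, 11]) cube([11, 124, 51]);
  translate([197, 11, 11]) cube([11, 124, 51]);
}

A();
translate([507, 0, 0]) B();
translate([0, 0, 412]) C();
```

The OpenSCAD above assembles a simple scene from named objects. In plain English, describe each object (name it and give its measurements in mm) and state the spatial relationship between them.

A is a simple wooden stool: a rectangular seat 257 mm (x) by 307 mm (y), 24 mm thick, top face at z = 412 mm, on four round legs, each 48 mm in diameter. The legs rest on z = 0, each leg's axis is inset half a diameter from the nearest pair of seat edges (so the leg's bounding box is flush with the corner).

B is a bed frame 2026 mm long (x) by 1407 mm wide (y). Four 76×76 mm corner posts, 456 mm tall, at the corners of the footprint. Four rails of 31 mm thickness and 174 mm height run between adjacent posts with their undersides at z = 259 mm, their outer faces flush with the outside of the frame (the two x-running rails run between the posts' inner faces; the two y-running rails run between the posts' inner faces). 9 slats, each 76 mm wide (x) and 15 mm thick, lie across the top of the two x-running rails, running the full 1407 mm width of the frame in y; the slats are evenly spaced along x between the inner faces of the end posts with equal gaps (rounded down to the nearest mm) at the −x end and between each pair — any rounding remainder accumulates at the +x end.

C is an open-topped rectangular box: outside dimensions 208×146×62 mm, with a uniform wall and base thickness of 11 mm. The base is a full 208×146 slab on the floor; four walls sit on top of the base. The front and back walls (the −y and +y sides) span the full width; the two side walls fit between them.

The bed frame is on the floor beside the stool on its +x side. The open box is on top of the stool.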